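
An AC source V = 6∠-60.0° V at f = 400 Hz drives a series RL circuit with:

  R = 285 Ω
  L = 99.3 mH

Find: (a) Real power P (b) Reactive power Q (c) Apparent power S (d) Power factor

Step 1 — Angular frequency: ω = 2π·f = 2π·400 = 2513 rad/s.
Step 2 — Component impedances:
  R: Z = R = 285 Ω
  L: Z = jωL = j·2513·0.0993 = 0 + j249.6 Ω
Step 3 — Series combination: Z_total = R + L = 285 + j249.6 Ω = 378.8∠41.2° Ω.
Step 4 — Source phasor: V = 6∠-60.0° V = 3 - j5.196 V.
Step 5 — Current: I = V / Z = -0.003079 - j0.01554 A = 0.01584∠-101.2° A.
Step 6 — Complex power: S = V·I* = 0.07149 + j0.06261 VA.
Step 7 — Real power: P = Re(S) = 0.07149 W.
Step 8 — Reactive power: Q = Im(S) = 0.06261 VAR.
Step 9 — Apparent power: |S| = 0.09503 VA.
Step 10 — Power factor: PF = P/|S| = 0.7523 (lagging).

(a) P = 0.07149 W  (b) Q = 0.06261 VAR  (c) S = 0.09503 VA  (d) PF = 0.7523 (lagging)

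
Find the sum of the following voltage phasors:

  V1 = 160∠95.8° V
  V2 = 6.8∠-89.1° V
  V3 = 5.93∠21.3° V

Step 1 — Convert each phasor to rectangular form:
  V1 = 160·(cos(95.8°) + j·sin(95.8°)) = -16.17 + j159.2 V
  V2 = 6.8·(cos(-89.1°) + j·sin(-89.1°)) = 0.1068 - j6.799 V
  V3 = 5.93·(cos(21.3°) + j·sin(21.3°)) = 5.525 + j2.154 V
Step 2 — Sum components: V_total = -10.54 + j154.5 V.
Step 3 — Convert to polar: |V_total| = 154.9 V, ∠V_total = 93.9°.

V_total = 154.9∠93.9° V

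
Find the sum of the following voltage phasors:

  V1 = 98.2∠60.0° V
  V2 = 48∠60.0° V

Step 1 — Convert each phasor to rectangular form:
  V1 = 98.2·(cos(60.0°) + j·sin(60.0°)) = 49.1 + j85.04 V
  V2 = 48·(cos(60.0°) + j·sin(60.0°)) = 24 + j41.57 V
Step 2 — Sum components: V_total = 73.1 + j126.6 V.
Step 3 — Convert to polar: |V_total| = 146.2 V, ∠V_total = 60.0°.

V_total = 146.2∠60.0° V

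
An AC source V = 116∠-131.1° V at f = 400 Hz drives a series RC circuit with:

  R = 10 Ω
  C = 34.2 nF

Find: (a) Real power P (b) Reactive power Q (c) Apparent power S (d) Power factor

Step 1 — Angular frequency: ω = 2π·f = 2π·400 = 2513 rad/s.
Step 2 — Component impedances:
  R: Z = R = 10 Ω
  C: Z = 1/(jωC) = -j/(ω·C) = 0 - j1.163e+04 Ω
Step 3 — Series combination: Z_total = R + C = 10 - j1.163e+04 Ω = 1.163e+04∠-90.0° Ω.
Step 4 — Source phasor: V = 116∠-131.1° V = -76.26 - j87.41 V.
Step 5 — Current: I = V / Z = 0.007508 - j0.006561 A = 0.009971∠-41.1° A.
Step 6 — Complex power: S = V·I* = 0.0009941 - j1.157 VA.
Step 7 — Real power: P = Re(S) = 0.0009941 W.
Step 8 — Reactive power: Q = Im(S) = -1.157 VAR.
Step 9 — Apparent power: |S| = 1.157 VA.
Step 10 — Power factor: PF = P/|S| = 0.0008595 (leading).

(a) P = 0.0009941 W  (b) Q = -1.157 VAR  (c) S = 1.157 VA  (d) PF = 0.0008595 (leading)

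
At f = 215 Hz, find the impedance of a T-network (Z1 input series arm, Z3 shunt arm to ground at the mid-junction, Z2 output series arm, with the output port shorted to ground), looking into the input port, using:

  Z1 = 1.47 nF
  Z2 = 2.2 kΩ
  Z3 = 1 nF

Step 1 — Angular frequency: ω = 2π·f = 2π·215 = 1351 rad/s.
Step 2 — Component impedances:
  Z1: Z = 1/(jωC) = -j/(ω·C) = 0 - j5.036e+05 Ω
  Z2: Z = R = 2200 Ω
  Z3: Z = 1/(jωC) = -j/(ω·C) = 0 - j7.403e+05 Ω
Step 3 — With the output port shorted to ground, the output series arm Z2 runs from the junction to ground; the shunt arm Z3 also runs from the junction to ground. They appear in parallel: Z3 || Z2 = 2200 - j6.538 Ω.
Step 4 — Series with input arm Z1: Z_in = Z1 + (Z3 || Z2) = 2200 - j5.036e+05 Ω = 5.036e+05∠-89.7° Ω.

Z = 2200 - j5.036e+05 Ω = 5.036e+05∠-89.7° Ω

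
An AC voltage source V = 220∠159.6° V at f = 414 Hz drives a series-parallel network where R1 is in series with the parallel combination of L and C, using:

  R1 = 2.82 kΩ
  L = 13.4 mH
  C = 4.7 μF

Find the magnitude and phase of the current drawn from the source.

Step 1 — Angular frequency: ω = 2π·f = 2π·414 = 2601 rad/s.
Step 2 — Component impedances:
  R1: Z = R = 2820 Ω
  L: Z = jωL = j·2601·0.0134 = 0 + j34.86 Ω
  C: Z = 1/(jωC) = -j/(ω·C) = 0 - j81.79 Ω
Step 3 — Parallel branch: L || C = 1/(1/L + 1/C) = 0 + j60.74 Ω.
Step 4 — Series with R1: Z_total = R1 + (L || C) = 2820 + j60.74 Ω = 2821∠1.2° Ω.
Step 5 — Source phasor: V = 220∠159.6° V = -206.2 + j76.69 V.
Step 6 — Ohm's law: I = V / Z_total = (-206.2 + j76.69) / (2820 + j60.74) = -0.0725 + j0.02876 A.
Step 7 — Convert to polar: |I| = 0.078 A, ∠I = 158.4°.

I = 0.078∠158.4° A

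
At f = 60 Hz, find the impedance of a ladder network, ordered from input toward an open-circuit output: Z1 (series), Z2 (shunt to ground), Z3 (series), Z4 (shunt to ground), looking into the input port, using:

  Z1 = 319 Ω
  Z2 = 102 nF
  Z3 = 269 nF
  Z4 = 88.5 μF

Step 1 — Angular frequency: ω = 2π·f = 2π·60 = 377 rad/s.
Step 2 — Component impedances:
  Z1: Z = R = 319 Ω
  Z2: Z = 1/(jωC) = -j/(ω·C) = 0 - j2.601e+04 Ω
  Z3: Z = 1/(jωC) = -j/(ω·C) = 0 - j9861 Ω
  Z4: Z = 1/(jωC) = -j/(ω·C) = 0 - j29.97 Ω
Step 3 — Ladder network (open output): work backward from the far end, alternating series and parallel combinations. Z_in = 319 - j7166 Ω = 7173∠-87.5° Ω.

Z = 319 - j7166 Ω = 7173∠-87.5° Ω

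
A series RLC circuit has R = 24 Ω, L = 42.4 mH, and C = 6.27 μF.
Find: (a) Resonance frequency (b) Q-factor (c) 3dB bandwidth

Step 1 — Resonance: ω₀ = 1/√(LC) = 1/√(0.0424·6.27e-06) = 1939 rad/s.
Step 2 — f₀ = ω₀/(2π) = 308.7 Hz.
Step 3 — Series Q: Q = ω₀L/R = 1939·0.0424/24 = 3.426.
Step 4 — Bandwidth: Δω = ω₀/Q = 566 rad/s; BW = Δω/(2π) = 90.09 Hz.

(a) f₀ = 308.7 Hz  (b) Q = 3.426  (c) BW = 90.09 Hz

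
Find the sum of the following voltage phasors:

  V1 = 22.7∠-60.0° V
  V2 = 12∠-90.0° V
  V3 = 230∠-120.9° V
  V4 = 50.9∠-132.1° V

Step 1 — Convert each phasor to rectangular form:
  V1 = 22.7·(cos(-60.0°) + j·sin(-60.0°)) = 11.35 - j19.66 V
  V2 = 12·(cos(-90.0°) + j·sin(-90.0°)) = 0 - j12 V
  V3 = 230·(cos(-120.9°) + j·sin(-120.9°)) = -118.1 - j197.4 V
  V4 = 50.9·(cos(-132.1°) + j·sin(-132.1°)) = -34.12 - j37.77 V
Step 2 — Sum components: V_total = -140.9 - j266.8 V.
Step 3 — Convert to polar: |V_total| = 301.7 V, ∠V_total = -117.8°.

V_total = 301.7∠-117.8° V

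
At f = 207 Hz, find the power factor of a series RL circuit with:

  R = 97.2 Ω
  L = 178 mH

Step 1 — Angular frequency: ω = 2π·f = 2π·207 = 1301 rad/s.
Step 2 — Component impedances:
  R: Z = R = 97.2 Ω
  L: Z = jωL = j·1301·0.178 = 0 + j231.5 Ω
Step 3 — Series combination: Z_total = R + L = 97.2 + j231.5 Ω = 251.1∠67.2° Ω.
Step 4 — Power factor: PF = cos(φ) = Re(Z)/|Z| = 97.2/251.1 = 0.3871.
Step 5 — Type: Im(Z) = 231.5 ⇒ lagging (phase φ = 67.2°).

PF = 0.3871 (lagging, φ = 67.2°)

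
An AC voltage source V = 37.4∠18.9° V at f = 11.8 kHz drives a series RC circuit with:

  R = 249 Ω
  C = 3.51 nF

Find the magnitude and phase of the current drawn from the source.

Step 1 — Angular frequency: ω = 2π·f = 2π·1.18e+04 = 7.414e+04 rad/s.
Step 2 — Component impedances:
  R: Z = R = 249 Ω
  C: Z = 1/(jωC) = -j/(ω·C) = 0 - j3843 Ω
Step 3 — Series combination: Z_total = R + C = 249 - j3843 Ω = 3851∠-86.3° Ω.
Step 4 — Source phasor: V = 37.4∠18.9° V = 35.38 + j12.11 V.
Step 5 — Ohm's law: I = V / Z_total = (35.38 + j12.11) / (249 - j3843) = -0.002545 + j0.009373 A.
Step 6 — Convert to polar: |I| = 0.009712 A, ∠I = 105.2°.

I = 0.009712∠105.2° A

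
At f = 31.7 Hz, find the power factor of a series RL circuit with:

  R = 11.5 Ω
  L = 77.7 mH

Step 1 — Angular frequency: ω = 2π·f = 2π·31.7 = 199.2 rad/s.
Step 2 — Component impedances:
  R: Z = R = 11.5 Ω
  L: Z = jωL = j·199.2·0.0777 = 0 + j15.48 Ω
Step 3 — Series combination: Z_total = R + L = 11.5 + j15.48 Ω = 19.28∠53.4° Ω.
Step 4 — Power factor: PF = cos(φ) = Re(Z)/|Z| = 11.5/19.281 = 0.5964.
Step 5 — Type: Im(Z) = 15.48 ⇒ lagging (phase φ = 53.4°).

PF = 0.5964 (lagging, φ = 53.4°)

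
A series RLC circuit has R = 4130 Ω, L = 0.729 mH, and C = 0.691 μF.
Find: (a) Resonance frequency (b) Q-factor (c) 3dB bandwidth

Step 1 — Resonance condition Im(Z)=0 gives ω₀ = 1/√(LC).
Step 2 — ω₀ = 1/√(0.000729·6.91e-07) = 4.456e+04 rad/s.
Step 3 — f₀ = ω₀/(2π) = 7091 Hz.
Step 4 — Series Q: Q = ω₀L/R = 4.456e+04·0.000729/4130 = 0.007865.
Step 5 — 3dB bandwidth: Δω = ω₀/Q = 5.665e+06 rad/s; BW = Δω/(2π) = 9.017e+05 Hz.

(a) f₀ = 7091 Hz  (b) Q = 0.007865  (c) BW = 9.017e+05 Hz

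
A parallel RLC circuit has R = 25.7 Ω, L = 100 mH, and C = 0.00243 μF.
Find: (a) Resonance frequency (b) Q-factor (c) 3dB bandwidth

Step 1 — Resonance: ω₀ = 1/√(LC) = 1/√(0.1·2.43e-09) = 6.415e+04 rad/s.
Step 2 — f₀ = ω₀/(2π) = 1.021e+04 Hz.
Step 3 — Parallel Q: Q = R/(ω₀L) = 25.7/(6.415e+04·0.1) = 0.004006.
Step 4 — Bandwidth: Δω = ω₀/Q = 1.601e+07 rad/s; BW = Δω/(2π) = 2.548e+06 Hz.

(a) f₀ = 1.021e+04 Hz  (b) Q = 0.004006  (c) BW = 2.548e+06 Hz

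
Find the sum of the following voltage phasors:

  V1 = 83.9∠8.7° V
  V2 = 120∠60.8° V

Step 1 — Convert each phasor to rectangular form:
  V1 = 83.9·(cos(8.7°) + j·sin(8.7°)) = 82.93 + j12.69 V
  V2 = 120·(cos(60.8°) + j·sin(60.8°)) = 58.54 + j104.8 V
Step 2 — Sum components: V_total = 141.5 + j117.4 V.
Step 3 — Convert to polar: |V_total| = 183.9 V, ∠V_total = 39.7°.

V_total = 183.9∠39.7° V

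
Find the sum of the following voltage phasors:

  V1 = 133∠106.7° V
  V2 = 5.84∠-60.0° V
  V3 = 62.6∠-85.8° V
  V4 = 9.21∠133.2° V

Step 1 — Convert each phasor to rectangular form:
  V1 = 133·(cos(106.7°) + j·sin(106.7°)) = -38.22 + j127.4 V
  V2 = 5.84·(cos(-60.0°) + j·sin(-60.0°)) = 2.92 - j5.058 V
  V3 = 62.6·(cos(-85.8°) + j·sin(-85.8°)) = 4.585 - j62.43 V
  V4 = 9.21·(cos(133.2°) + j·sin(133.2°)) = -6.305 + j6.714 V
Step 2 — Sum components: V_total = -37.02 + j66.61 V.
Step 3 — Convert to polar: |V_total| = 76.21 V, ∠V_total = 119.1°.

V_total = 76.21∠119.1° V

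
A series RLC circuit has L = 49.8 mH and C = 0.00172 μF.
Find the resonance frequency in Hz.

Step 1 — Resonance condition Im(Z)=0 gives ω₀ = 1/√(LC).
Step 2 — ω₀ = 1/√(0.0498·1.72e-09) = 1.08e+05 rad/s.
Step 3 — f₀ = ω₀/(2π) = 1.72e+04 Hz.

f₀ = 1.72e+04 Hz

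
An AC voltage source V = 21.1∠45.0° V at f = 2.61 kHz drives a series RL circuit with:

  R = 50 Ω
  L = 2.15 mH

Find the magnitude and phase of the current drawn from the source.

Step 1 — Angular frequency: ω = 2π·f = 2π·2610 = 1.64e+04 rad/s.
Step 2 — Component impedances:
  R: Z = R = 50 Ω
  L: Z = jωL = j·1.64e+04·0.00215 = 0 + j35.26 Ω
Step 3 — Series combination: Z_total = R + L = 50 + j35.26 Ω = 61.18∠35.2° Ω.
Step 4 — Source phasor: V = 21.1∠45.0° V = 14.92 + j14.92 V.
Step 5 — Ohm's law: I = V / Z_total = (14.92 + j14.92) / (50 + j35.26) = 0.3398 + j0.05876 A.
Step 6 — Convert to polar: |I| = 0.3449 A, ∠I = 9.8°.

I = 0.3449∠9.8° A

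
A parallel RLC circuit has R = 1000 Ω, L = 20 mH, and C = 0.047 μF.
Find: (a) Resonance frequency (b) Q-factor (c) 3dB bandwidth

Step 1 — Resonance: ω₀ = 1/√(LC) = 1/√(0.02·4.7e-08) = 3.262e+04 rad/s.
Step 2 — f₀ = ω₀/(2π) = 5191 Hz.
Step 3 — Parallel Q: Q = R/(ω₀L) = 1000/(3.262e+04·0.02) = 1.533.
Step 4 — Bandwidth: Δω = ω₀/Q = 2.128e+04 rad/s; BW = Δω/(2π) = 3386 Hz.

(a) f₀ = 5191 Hz  (b) Q = 1.533  (c) BW = 3386 Hz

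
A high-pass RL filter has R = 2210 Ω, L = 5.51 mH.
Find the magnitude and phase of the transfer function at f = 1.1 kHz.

Step 1 — Angular frequency: ω = 2π·1100 = 6912 rad/s.
Step 2 — Transfer function: H(jω) = jωL/(R + jωL).
Step 3 — Numerator jωL = j·38.08; denominator R + jωL = 2210 + j38.08.
Step 4 — H = 0.0002968 + j0.01723.
Step 5 — Magnitude: |H| = 0.01723 (-35.3 dB); phase: φ = 89.0°.

|H| = 0.01723 (-35.3 dB), φ = 89.0°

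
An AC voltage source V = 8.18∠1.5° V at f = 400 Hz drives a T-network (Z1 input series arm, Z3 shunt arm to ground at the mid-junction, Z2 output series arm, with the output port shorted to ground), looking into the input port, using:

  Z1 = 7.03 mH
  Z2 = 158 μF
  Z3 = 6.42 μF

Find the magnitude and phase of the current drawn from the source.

Step 1 — Angular frequency: ω = 2π·f = 2π·400 = 2513 rad/s.
Step 2 — Component impedances:
  Z1: Z = jωL = j·2513·0.00703 = 0 + j17.67 Ω
  Z2: Z = 1/(jωC) = -j/(ω·C) = 0 - j2.518 Ω
  Z3: Z = 1/(jωC) = -j/(ω·C) = 0 - j61.98 Ω
Step 3 — With the output port shorted to ground, the output series arm Z2 runs from the junction to ground; the shunt arm Z3 also runs from the junction to ground. They appear in parallel: Z3 || Z2 = 0 - j2.42 Ω.
Step 4 — Series with input arm Z1: Z_in = Z1 + (Z3 || Z2) = 0 + j15.25 Ω = 15.25∠90.0° Ω.
Step 5 — Source phasor: V = 8.18∠1.5° V = 8.177 + j0.2141 V.
Step 6 — Ohm's law: I = V / Z_total = (8.177 + j0.2141) / (0 + j15.25) = 0.01404 - j0.5363 A.
Step 7 — Convert to polar: |I| = 0.5365 A, ∠I = -88.5°.

I = 0.5365∠-88.5° A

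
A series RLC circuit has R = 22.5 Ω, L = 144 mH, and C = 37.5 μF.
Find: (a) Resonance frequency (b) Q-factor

Step 1 — Resonance condition Im(Z)=0 gives ω₀ = 1/√(LC).
Step 2 — ω₀ = 1/√(0.144·3.75e-05) = 430.3 rad/s.
Step 3 — f₀ = ω₀/(2π) = 68.49 Hz.
Step 4 — Series Q: Q = ω₀L/R = 430.3·0.144/22.5 = 2.754.

(a) f₀ = 68.49 Hz  (b) Q = 2.754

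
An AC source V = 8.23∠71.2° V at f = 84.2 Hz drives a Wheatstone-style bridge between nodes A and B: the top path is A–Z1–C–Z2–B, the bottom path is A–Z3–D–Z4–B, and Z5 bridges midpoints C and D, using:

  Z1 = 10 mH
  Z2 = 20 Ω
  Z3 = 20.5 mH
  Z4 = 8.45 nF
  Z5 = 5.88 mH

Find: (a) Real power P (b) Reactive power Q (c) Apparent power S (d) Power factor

Step 1 — Angular frequency: ω = 2π·f = 2π·84.2 = 529 rad/s.
Step 2 — Component impedances:
  Z1: Z = jωL = j·529·0.01 = 0 + j5.29 Ω
  Z2: Z = R = 20 Ω
  Z3: Z = jωL = j·529·0.0205 = 0 + j10.85 Ω
  Z4: Z = 1/(jωC) = -j/(ω·C) = 0 - j2.237e+05 Ω
  Z5: Z = jωL = j·529·0.00588 = 0 + j3.111 Ω
Step 3 — Bridge requires nodal analysis (the Z5 bridge couples midpoints C and D, so the two paths cannot be reduced to a simple series/parallel combination). Setting node B to ground and injecting 1 A at node A, the 3-node admittance system at A, C, D solves to V_A = Z_AB = 20 + j3.834 Ω = 20.36∠10.9° Ω.
Step 4 — Source phasor: V = 8.23∠71.2° V = 2.652 + j7.791 V.
Step 5 — Current: I = V / Z = 0.1999 + j0.3512 A = 0.4041∠60.3° A.
Step 6 — Complex power: S = V·I* = 3.267 + j0.6263 VA.
Step 7 — Real power: P = Re(S) = 3.267 W.
Step 8 — Reactive power: Q = Im(S) = 0.6263 VAR.
Step 9 — Apparent power: |S| = 3.326 VA.
Step 10 — Power factor: PF = P/|S| = 0.9821 (lagging).

(a) P = 3.267 W  (b) Q = 0.6263 VAR  (c) S = 3.326 VA  (d) PF = 0.9821 (lagging)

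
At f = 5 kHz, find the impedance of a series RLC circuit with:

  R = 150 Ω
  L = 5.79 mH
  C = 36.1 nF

Step 1 — Angular frequency: ω = 2π·f = 2π·5000 = 3.142e+04 rad/s.
Step 2 — Component impedances:
  R: Z = R = 150 Ω
  L: Z = jωL = j·3.142e+04·0.00579 = 0 + j181.9 Ω
  C: Z = 1/(jωC) = -j/(ω·C) = 0 - j881.7 Ω
Step 3 — Series combination: Z_total = R + L + C = 150 - j699.8 Ω = 715.7∠-77.9° Ω.

Z = 150 - j699.8 Ω = 715.7∠-77.9° Ω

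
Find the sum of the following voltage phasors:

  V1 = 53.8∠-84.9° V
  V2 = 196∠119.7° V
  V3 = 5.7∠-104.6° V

Step 1 — Convert each phasor to rectangular form:
  V1 = 53.8·(cos(-84.9°) + j·sin(-84.9°)) = 4.783 - j53.59 V
  V2 = 196·(cos(119.7°) + j·sin(119.7°)) = -97.11 + j170.3 V
  V3 = 5.7·(cos(-104.6°) + j·sin(-104.6°)) = -1.437 - j5.516 V
Step 2 — Sum components: V_total = -93.76 + j111.1 V.
Step 3 — Convert to polar: |V_total| = 145.4 V, ∠V_total = 130.2°.

V_total = 145.4∠130.2° V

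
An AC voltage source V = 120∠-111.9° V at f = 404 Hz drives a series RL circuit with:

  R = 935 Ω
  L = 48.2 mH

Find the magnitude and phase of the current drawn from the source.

Step 1 — Angular frequency: ω = 2π·f = 2π·404 = 2538 rad/s.
Step 2 — Component impedances:
  R: Z = R = 935 Ω
  L: Z = jωL = j·2538·0.0482 = 0 + j122.4 Ω
Step 3 — Series combination: Z_total = R + L = 935 + j122.4 Ω = 943∠7.5° Ω.
Step 4 — Source phasor: V = 120∠-111.9° V = -44.76 - j111.3 V.
Step 5 — Ohm's law: I = V / Z_total = (-44.76 - j111.3) / (935 + j122.4) = -0.06238 - j0.1109 A.
Step 6 — Convert to polar: |I| = 0.1273 A, ∠I = -119.4°.

I = 0.1273∠-119.4° A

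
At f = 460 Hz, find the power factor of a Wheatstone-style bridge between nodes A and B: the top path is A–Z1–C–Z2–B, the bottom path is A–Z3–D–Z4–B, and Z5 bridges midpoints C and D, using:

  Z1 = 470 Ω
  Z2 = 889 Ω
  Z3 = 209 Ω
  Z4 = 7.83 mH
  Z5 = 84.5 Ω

Step 1 — Angular frequency: ω = 2π·f = 2π·460 = 2890 rad/s.
Step 2 — Component impedances:
  Z1: Z = R = 470 Ω
  Z2: Z = R = 889 Ω
  Z3: Z = R = 209 Ω
  Z4: Z = jωL = j·2890·0.00783 = 0 + j22.63 Ω
  Z5: Z = R = 84.5 Ω
Step 3 — Bridge requires nodal analysis (the Z5 bridge couples midpoints C and D, so the two paths cannot be reduced to a simple series/parallel combination). Setting node B to ground and injecting 1 A at node A, the 3-node admittance system at A, C, D solves to V_A = Z_AB = 151.7 + j21.55 Ω = 153.3∠8.1° Ω.
Step 4 — Power factor: PF = cos(φ) = Re(Z)/|Z| = 151.74/153.26 = 0.9901.
Step 5 — Type: Im(Z) = 21.55 ⇒ lagging (phase φ = 8.1°).

PF = 0.9901 (lagging, φ = 8.1°)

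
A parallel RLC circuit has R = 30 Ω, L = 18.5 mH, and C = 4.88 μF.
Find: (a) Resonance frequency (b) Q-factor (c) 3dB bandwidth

Step 1 — Resonance: ω₀ = 1/√(LC) = 1/√(0.0185·4.88e-06) = 3328 rad/s.
Step 2 — f₀ = ω₀/(2π) = 529.7 Hz.
Step 3 — Parallel Q: Q = R/(ω₀L) = 30/(3328·0.0185) = 0.4872.
Step 4 — Bandwidth: Δω = ω₀/Q = 6831 rad/s; BW = Δω/(2π) = 1087 Hz.

(a) f₀ = 529.7 Hz  (b) Q = 0.4872  (c) BW = 1087 Hz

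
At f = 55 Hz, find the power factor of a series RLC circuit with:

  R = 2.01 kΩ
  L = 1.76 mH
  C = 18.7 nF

Step 1 — Angular frequency: ω = 2π·f = 2π·55 = 345.6 rad/s.
Step 2 — Component impedances:
  R: Z = R = 2010 Ω
  L: Z = jωL = j·345.6·0.00176 = 0 + j0.6082 Ω
  C: Z = 1/(jωC) = -j/(ω·C) = 0 - j1.547e+05 Ω
Step 3 — Series combination: Z_total = R + L + C = 2010 - j1.547e+05 Ω = 1.548e+05∠-89.3° Ω.
Step 4 — Power factor: PF = cos(φ) = Re(Z)/|Z| = 2010/1.5476e+05 = 0.01299.
Step 5 — Type: Im(Z) = -1.547e+05 ⇒ leading (phase φ = -89.3°).

PF = 0.01299 (leading, φ = -89.3°)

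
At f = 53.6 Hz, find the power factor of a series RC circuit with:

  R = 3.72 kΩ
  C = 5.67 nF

Step 1 — Angular frequency: ω = 2π·f = 2π·53.6 = 336.8 rad/s.
Step 2 — Component impedances:
  R: Z = R = 3720 Ω
  C: Z = 1/(jωC) = -j/(ω·C) = 0 - j5.237e+05 Ω
Step 3 — Series combination: Z_total = R + C = 3720 - j5.237e+05 Ω = 5.237e+05∠-89.6° Ω.
Step 4 — Power factor: PF = cos(φ) = Re(Z)/|Z| = 3720/5.237e+05 = 0.007103.
Step 5 — Type: Im(Z) = -5.237e+05 ⇒ leading (phase φ = -89.6°).

PF = 0.007103 (leading, φ = -89.6°)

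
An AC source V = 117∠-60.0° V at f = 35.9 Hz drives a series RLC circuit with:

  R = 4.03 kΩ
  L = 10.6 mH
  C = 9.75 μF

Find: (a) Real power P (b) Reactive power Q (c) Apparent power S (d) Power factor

Step 1 — Angular frequency: ω = 2π·f = 2π·35.9 = 225.6 rad/s.
Step 2 — Component impedances:
  R: Z = R = 4030 Ω
  L: Z = jωL = j·225.6·0.0106 = 0 + j2.391 Ω
  C: Z = 1/(jωC) = -j/(ω·C) = 0 - j454.7 Ω
Step 3 — Series combination: Z_total = R + L + C = 4030 - j452.3 Ω = 4055∠-6.4° Ω.
Step 4 — Source phasor: V = 117∠-60.0° V = 58.5 - j101.3 V.
Step 5 — Current: I = V / Z = 0.01712 - j0.02322 A = 0.02885∠-53.6° A.
Step 6 — Complex power: S = V·I* = 3.355 - j0.3765 VA.
Step 7 — Real power: P = Re(S) = 3.355 W.
Step 8 — Reactive power: Q = Im(S) = -0.3765 VAR.
Step 9 — Apparent power: |S| = 3.376 VA.
Step 10 — Power factor: PF = P/|S| = 0.9938 (leading).

(a) P = 3.355 W  (b) Q = -0.3765 VAR  (c) S = 3.376 VA  (d) PF = 0.9938 (leading)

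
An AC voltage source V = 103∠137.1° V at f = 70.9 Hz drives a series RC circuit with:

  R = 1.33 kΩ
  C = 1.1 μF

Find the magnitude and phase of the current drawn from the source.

Step 1 — Angular frequency: ω = 2π·f = 2π·70.9 = 445.5 rad/s.
Step 2 — Component impedances:
  R: Z = R = 1330 Ω
  C: Z = 1/(jωC) = -j/(ω·C) = 0 - j2041 Ω
Step 3 — Series combination: Z_total = R + C = 1330 - j2041 Ω = 2436∠-56.9° Ω.
Step 4 — Source phasor: V = 103∠137.1° V = -75.45 + j70.11 V.
Step 5 — Ohm's law: I = V / Z_total = (-75.45 + j70.11) / (1330 - j2041) = -0.04103 - j0.01023 A.
Step 6 — Convert to polar: |I| = 0.04228 A, ∠I = -166.0°.

I = 0.04228∠-166.0° A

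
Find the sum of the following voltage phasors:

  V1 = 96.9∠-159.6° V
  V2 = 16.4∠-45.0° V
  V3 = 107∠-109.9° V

Step 1 — Convert each phasor to rectangular form:
  V1 = 96.9·(cos(-159.6°) + j·sin(-159.6°)) = -90.82 - j33.78 V
  V2 = 16.4·(cos(-45.0°) + j·sin(-45.0°)) = 11.6 - j11.6 V
  V3 = 107·(cos(-109.9°) + j·sin(-109.9°)) = -36.42 - j100.6 V
Step 2 — Sum components: V_total = -115.6 - j146 V.
Step 3 — Convert to polar: |V_total| = 186.2 V, ∠V_total = -128.4°.

V_total = 186.2∠-128.4° V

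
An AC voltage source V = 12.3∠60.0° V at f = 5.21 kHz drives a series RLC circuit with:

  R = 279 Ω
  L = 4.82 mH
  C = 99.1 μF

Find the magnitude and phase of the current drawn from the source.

Step 1 — Angular frequency: ω = 2π·f = 2π·5210 = 3.274e+04 rad/s.
Step 2 — Component impedances:
  R: Z = R = 279 Ω
  L: Z = jωL = j·3.274e+04·0.00482 = 0 + j157.8 Ω
  C: Z = 1/(jωC) = -j/(ω·C) = 0 - j0.3083 Ω
Step 3 — Series combination: Z_total = R + L + C = 279 + j157.5 Ω = 320.4∠29.4° Ω.
Step 4 — Source phasor: V = 12.3∠60.0° V = 6.15 + j10.65 V.
Step 5 — Ohm's law: I = V / Z_total = (6.15 + j10.65) / (279 + j157.5) = 0.03306 + j0.01952 A.
Step 6 — Convert to polar: |I| = 0.03839 A, ∠I = 30.6°.

I = 0.03839∠30.6° A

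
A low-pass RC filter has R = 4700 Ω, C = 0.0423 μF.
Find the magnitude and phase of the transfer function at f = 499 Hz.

Step 1 — Angular frequency: ω = 2π·499 = 3135 rad/s.
Step 2 — Transfer function: H(jω) = 1/(1 + jωRC).
Step 3 — Denominator: 1 + jωRC = 1 + j·3135·4700·4.23e-08 = 1 + j0.6233.
Step 4 — H = 0.7202 - j0.4489.
Step 5 — Magnitude: |H| = 0.8486 (-1.4 dB); phase: φ = -31.9°.

|H| = 0.8486 (-1.4 dB), φ = -31.9°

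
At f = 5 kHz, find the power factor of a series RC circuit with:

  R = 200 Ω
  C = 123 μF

Step 1 — Angular frequency: ω = 2π·f = 2π·5000 = 3.142e+04 rad/s.
Step 2 — Component impedances:
  R: Z = R = 200 Ω
  C: Z = 1/(jωC) = -j/(ω·C) = 0 - j0.2588 Ω
Step 3 — Series combination: Z_total = R + C = 200 - j0.2588 Ω = 200∠-0.1° Ω.
Step 4 — Power factor: PF = cos(φ) = Re(Z)/|Z| = 200/200 = 1.
Step 5 — Type: Im(Z) = -0.2588 ⇒ leading (phase φ = -0.1°).

PF = 1 (leading, φ = -0.1°)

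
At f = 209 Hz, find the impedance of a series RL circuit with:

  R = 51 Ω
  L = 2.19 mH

Step 1 — Angular frequency: ω = 2π·f = 2π·209 = 1313 rad/s.
Step 2 — Component impedances:
  R: Z = R = 51 Ω
  L: Z = jωL = j·1313·0.00219 = 0 + j2.876 Ω
Step 3 — Series combination: Z_total = R + L = 51 + j2.876 Ω = 51.08∠3.2° Ω.

Z = 51 + j2.876 Ω = 51.08∠3.2° Ω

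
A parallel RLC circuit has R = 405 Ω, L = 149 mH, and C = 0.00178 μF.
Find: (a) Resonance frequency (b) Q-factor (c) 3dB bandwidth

Step 1 — Resonance: ω₀ = 1/√(LC) = 1/√(0.149·1.78e-09) = 6.14e+04 rad/s.
Step 2 — f₀ = ω₀/(2π) = 9773 Hz.
Step 3 — Parallel Q: Q = R/(ω₀L) = 405/(6.14e+04·0.149) = 0.04427.
Step 4 — Bandwidth: Δω = ω₀/Q = 1.387e+06 rad/s; BW = Δω/(2π) = 2.208e+05 Hz.

(a) f₀ = 9773 Hz  (b) Q = 0.04427  (c) BW = 2.208e+05 Hz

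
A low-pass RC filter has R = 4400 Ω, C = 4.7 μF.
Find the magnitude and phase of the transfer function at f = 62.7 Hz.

Step 1 — Angular frequency: ω = 2π·62.7 = 394 rad/s.
Step 2 — Transfer function: H(jω) = 1/(1 + jωRC).
Step 3 — Denominator: 1 + jωRC = 1 + j·394·4400·4.7e-06 = 1 + j8.147.
Step 4 — H = 0.01484 - j0.1209.
Step 5 — Magnitude: |H| = 0.1218 (-18.3 dB); phase: φ = -83.0°.

|H| = 0.1218 (-18.3 dB), φ = -83.0°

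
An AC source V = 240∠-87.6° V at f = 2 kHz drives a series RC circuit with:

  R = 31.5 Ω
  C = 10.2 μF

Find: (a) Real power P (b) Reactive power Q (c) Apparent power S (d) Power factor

Step 1 — Angular frequency: ω = 2π·f = 2π·2000 = 1.257e+04 rad/s.
Step 2 — Component impedances:
  R: Z = R = 31.5 Ω
  C: Z = 1/(jωC) = -j/(ω·C) = 0 - j7.802 Ω
Step 3 — Series combination: Z_total = R + C = 31.5 - j7.802 Ω = 32.45∠-13.9° Ω.
Step 4 — Source phasor: V = 240∠-87.6° V = 10.05 - j239.8 V.
Step 5 — Current: I = V / Z = 2.077 - j7.098 A = 7.396∠-73.7° A.
Step 6 — Complex power: S = V·I* = 1723 - j426.7 VA.
Step 7 — Real power: P = Re(S) = 1723 W.
Step 8 — Reactive power: Q = Im(S) = -426.7 VAR.
Step 9 — Apparent power: |S| = 1775 VA.
Step 10 — Power factor: PF = P/|S| = 0.9707 (leading).

(a) P = 1723 W  (b) Q = -426.7 VAR  (c) S = 1775 VA  (d) PF = 0.9707 (leading)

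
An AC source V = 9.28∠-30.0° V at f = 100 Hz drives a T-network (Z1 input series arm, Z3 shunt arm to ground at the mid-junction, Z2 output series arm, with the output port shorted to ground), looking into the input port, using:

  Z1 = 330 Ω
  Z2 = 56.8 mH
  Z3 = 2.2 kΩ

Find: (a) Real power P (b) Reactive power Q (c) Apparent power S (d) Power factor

Step 1 — Angular frequency: ω = 2π·f = 2π·100 = 628.3 rad/s.
Step 2 — Component impedances:
  Z1: Z = R = 330 Ω
  Z2: Z = jωL = j·628.3·0.0568 = 0 + j35.69 Ω
  Z3: Z = R = 2200 Ω
Step 3 — With the output port shorted to ground, the output series arm Z2 runs from the junction to ground; the shunt arm Z3 also runs from the junction to ground. They appear in parallel: Z3 || Z2 = 0.5788 + j35.68 Ω.
Step 4 — Series with input arm Z1: Z_in = Z1 + (Z3 || Z2) = 330.6 + j35.68 Ω = 332.5∠6.2° Ω.
Step 5 — Source phasor: V = 9.28∠-30.0° V = 8.037 - j4.64 V.
Step 6 — Current: I = V / Z = 0.02253 - j0.01647 A = 0.02791∠-36.2° A.
Step 7 — Complex power: S = V·I* = 0.2575 + j0.02779 VA.
Step 8 — Real power: P = Re(S) = 0.2575 W.
Step 9 — Reactive power: Q = Im(S) = 0.02779 VAR.
Step 10 — Apparent power: |S| = 0.259 VA.
Step 11 — Power factor: PF = P/|S| = 0.9942 (lagging).

(a) P = 0.2575 W  (b) Q = 0.02779 VAR  (c) S = 0.259 VA  (d) PF = 0.9942 (lagging)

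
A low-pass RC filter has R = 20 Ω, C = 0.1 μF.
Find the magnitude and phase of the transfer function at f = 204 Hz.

Step 1 — Angular frequency: ω = 2π·204 = 1282 rad/s.
Step 2 — Transfer function: H(jω) = 1/(1 + jωRC).
Step 3 — Denominator: 1 + jωRC = 1 + j·1282·20·1e-07 = 1 + j0.002564.
Step 4 — H = 1 - j0.002564.
Step 5 — Magnitude: |H| = 1 (-0.0 dB); phase: φ = -0.1°.

|H| = 1 (-0.0 dB), φ = -0.1°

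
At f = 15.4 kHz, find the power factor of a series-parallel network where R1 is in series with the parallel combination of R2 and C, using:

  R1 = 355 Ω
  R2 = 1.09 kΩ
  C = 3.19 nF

Step 1 — Angular frequency: ω = 2π·f = 2π·1.54e+04 = 9.676e+04 rad/s.
Step 2 — Component impedances:
  R1: Z = R = 355 Ω
  R2: Z = R = 1090 Ω
  C: Z = 1/(jωC) = -j/(ω·C) = 0 - j3240 Ω
Step 3 — Parallel branch: R2 || C = 1/(1/R2 + 1/C) = 979.2 - j329.4 Ω.
Step 4 — Series with R1: Z_total = R1 + (R2 || C) = 1334 - j329.4 Ω = 1374∠-13.9° Ω.
Step 5 — Power factor: PF = cos(φ) = Re(Z)/|Z| = 1334.16/1374.23 = 0.9708.
Step 6 — Type: Im(Z) = -329.4 ⇒ leading (phase φ = -13.9°).

PF = 0.9708 (leading, φ = -13.9°)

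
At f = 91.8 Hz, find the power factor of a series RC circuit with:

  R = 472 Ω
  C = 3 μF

Step 1 — Angular frequency: ω = 2π·f = 2π·91.8 = 576.8 rad/s.
Step 2 — Component impedances:
  R: Z = R = 472 Ω
  C: Z = 1/(jωC) = -j/(ω·C) = 0 - j577.9 Ω
Step 3 — Series combination: Z_total = R + C = 472 - j577.9 Ω = 746.2∠-50.8° Ω.
Step 4 — Power factor: PF = cos(φ) = Re(Z)/|Z| = 472/746.16 = 0.6326.
Step 5 — Type: Im(Z) = -577.9 ⇒ leading (phase φ = -50.8°).

PF = 0.6326 (leading, φ = -50.8°)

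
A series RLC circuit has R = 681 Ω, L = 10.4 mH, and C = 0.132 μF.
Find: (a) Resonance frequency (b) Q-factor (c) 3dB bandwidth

Step 1 — Resonance: ω₀ = 1/√(LC) = 1/√(0.0104·1.32e-07) = 2.699e+04 rad/s.
Step 2 — f₀ = ω₀/(2π) = 4296 Hz.
Step 3 — Series Q: Q = ω₀L/R = 2.699e+04·0.0104/681 = 0.4122.
Step 4 — Bandwidth: Δω = ω₀/Q = 6.548e+04 rad/s; BW = Δω/(2π) = 1.042e+04 Hz.

(a) f₀ = 4296 Hz  (b) Q = 0.4122  (c) BW = 1.042e+04 Hz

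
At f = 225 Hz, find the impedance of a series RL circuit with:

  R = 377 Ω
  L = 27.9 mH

Step 1 — Angular frequency: ω = 2π·f = 2π·225 = 1414 rad/s.
Step 2 — Component impedances:
  R: Z = R = 377 Ω
  L: Z = jωL = j·1414·0.0279 = 0 + j39.44 Ω
Step 3 — Series combination: Z_total = R + L = 377 + j39.44 Ω = 379.1∠6.0° Ω.

Z = 377 + j39.44 Ω = 379.1∠6.0° Ω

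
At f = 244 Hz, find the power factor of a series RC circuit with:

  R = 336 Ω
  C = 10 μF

Step 1 — Angular frequency: ω = 2π·f = 2π·244 = 1533 rad/s.
Step 2 — Component impedances:
  R: Z = R = 336 Ω
  C: Z = 1/(jωC) = -j/(ω·C) = 0 - j65.23 Ω
Step 3 — Series combination: Z_total = R + C = 336 - j65.23 Ω = 342.3∠-11.0° Ω.
Step 4 — Power factor: PF = cos(φ) = Re(Z)/|Z| = 336/342.27 = 0.9817.
Step 5 — Type: Im(Z) = -65.23 ⇒ leading (phase φ = -11.0°).

PF = 0.9817 (leading, φ = -11.0°)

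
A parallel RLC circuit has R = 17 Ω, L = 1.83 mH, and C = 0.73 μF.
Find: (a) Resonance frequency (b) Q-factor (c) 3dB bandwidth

Step 1 — Resonance: ω₀ = 1/√(LC) = 1/√(0.00183·7.3e-07) = 2.736e+04 rad/s.
Step 2 — f₀ = ω₀/(2π) = 4354 Hz.
Step 3 — Parallel Q: Q = R/(ω₀L) = 17/(2.736e+04·0.00183) = 0.3395.
Step 4 — Bandwidth: Δω = ω₀/Q = 8.058e+04 rad/s; BW = Δω/(2π) = 1.282e+04 Hz.

(a) f₀ = 4354 Hz  (b) Q = 0.3395  (c) BW = 1.282e+04 Hz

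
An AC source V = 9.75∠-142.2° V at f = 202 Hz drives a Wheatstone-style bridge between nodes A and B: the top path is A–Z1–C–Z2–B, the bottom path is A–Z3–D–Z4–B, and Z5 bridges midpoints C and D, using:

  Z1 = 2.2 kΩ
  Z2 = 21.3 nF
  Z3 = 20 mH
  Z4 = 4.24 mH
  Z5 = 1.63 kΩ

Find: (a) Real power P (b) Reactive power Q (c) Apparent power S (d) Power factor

Step 1 — Angular frequency: ω = 2π·f = 2π·202 = 1269 rad/s.
Step 2 — Component impedances:
  Z1: Z = R = 2200 Ω
  Z2: Z = 1/(jωC) = -j/(ω·C) = 0 - j3.699e+04 Ω
  Z3: Z = jωL = j·1269·0.02 = 0 + j25.38 Ω
  Z4: Z = jωL = j·1269·0.00424 = 0 + j5.381 Ω
  Z5: Z = R = 1630 Ω
Step 3 — Bridge requires nodal analysis (the Z5 bridge couples midpoints C and D, so the two paths cannot be reduced to a simple series/parallel combination). Setting node B to ground and injecting 1 A at node A, the 3-node admittance system at A, C, D solves to V_A = Z_AB = 0.1685 + j30.77 Ω = 30.77∠89.7° Ω.
Step 4 — Source phasor: V = 9.75∠-142.2° V = -7.704 - j5.976 V.
Step 5 — Current: I = V / Z = -0.1956 + j0.2493 A = 0.3168∠128.1° A.
Step 6 — Complex power: S = V·I* = 0.01691 + j3.089 VA.
Step 7 — Real power: P = Re(S) = 0.01691 W.
Step 8 — Reactive power: Q = Im(S) = 3.089 VAR.
Step 9 — Apparent power: |S| = 3.089 VA.
Step 10 — Power factor: PF = P/|S| = 0.005475 (lagging).

(a) P = 0.01691 W  (b) Q = 3.089 VAR  (c) S = 3.089 VA  (d) PF = 0.005475 (lagging)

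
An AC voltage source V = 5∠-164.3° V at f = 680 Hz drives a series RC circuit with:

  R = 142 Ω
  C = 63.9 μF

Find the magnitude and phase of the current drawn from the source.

Step 1 — Angular frequency: ω = 2π·f = 2π·680 = 4273 rad/s.
Step 2 — Component impedances:
  R: Z = R = 142 Ω
  C: Z = 1/(jωC) = -j/(ω·C) = 0 - j3.663 Ω
Step 3 — Series combination: Z_total = R + C = 142 - j3.663 Ω = 142∠-1.5° Ω.
Step 4 — Source phasor: V = 5∠-164.3° V = -4.813 - j1.353 V.
Step 5 — Ohm's law: I = V / Z_total = (-4.813 - j1.353) / (142 - j3.663) = -0.03363 - j0.0104 A.
Step 6 — Convert to polar: |I| = 0.0352 A, ∠I = -162.8°.

I = 0.0352∠-162.8° A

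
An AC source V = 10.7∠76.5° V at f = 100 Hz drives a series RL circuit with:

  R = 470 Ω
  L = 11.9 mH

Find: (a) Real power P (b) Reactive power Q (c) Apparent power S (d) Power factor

Step 1 — Angular frequency: ω = 2π·f = 2π·100 = 628.3 rad/s.
Step 2 — Component impedances:
  R: Z = R = 470 Ω
  L: Z = jωL = j·628.3·0.0119 = 0 + j7.477 Ω
Step 3 — Series combination: Z_total = R + L = 470 + j7.477 Ω = 470.1∠0.9° Ω.
Step 4 — Source phasor: V = 10.7∠76.5° V = 2.498 + j10.4 V.
Step 5 — Current: I = V / Z = 0.005665 + j0.02205 A = 0.02276∠75.6° A.
Step 6 — Complex power: S = V·I* = 0.2435 + j0.003874 VA.
Step 7 — Real power: P = Re(S) = 0.2435 W.
Step 8 — Reactive power: Q = Im(S) = 0.003874 VAR.
Step 9 — Apparent power: |S| = 0.2436 VA.
Step 10 — Power factor: PF = P/|S| = 0.9999 (lagging).

(a) P = 0.2435 W  (b) Q = 0.003874 VAR  (c) S = 0.2436 VA  (d) PF = 0.9999 (lagging)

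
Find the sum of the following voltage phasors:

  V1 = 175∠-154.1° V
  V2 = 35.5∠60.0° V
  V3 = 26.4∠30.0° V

Step 1 — Convert each phasor to rectangular form:
  V1 = 175·(cos(-154.1°) + j·sin(-154.1°)) = -157.4 - j76.44 V
  V2 = 35.5·(cos(60.0°) + j·sin(60.0°)) = 17.75 + j30.74 V
  V3 = 26.4·(cos(30.0°) + j·sin(30.0°)) = 22.86 + j13.2 V
Step 2 — Sum components: V_total = -116.8 - j32.5 V.
Step 3 — Convert to polar: |V_total| = 121.2 V, ∠V_total = -164.5°.

V_total = 121.2∠-164.5° V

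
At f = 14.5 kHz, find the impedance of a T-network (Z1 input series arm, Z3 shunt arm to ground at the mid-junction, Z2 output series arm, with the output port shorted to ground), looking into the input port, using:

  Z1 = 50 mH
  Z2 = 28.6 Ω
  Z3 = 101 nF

Step 1 — Angular frequency: ω = 2π·f = 2π·1.45e+04 = 9.111e+04 rad/s.
Step 2 — Component impedances:
  Z1: Z = jωL = j·9.111e+04·0.05 = 0 + j4555 Ω
  Z2: Z = R = 28.6 Ω
  Z3: Z = 1/(jωC) = -j/(ω·C) = 0 - j108.7 Ω
Step 3 — With the output port shorted to ground, the output series arm Z2 runs from the junction to ground; the shunt arm Z3 also runs from the junction to ground. They appear in parallel: Z3 || Z2 = 26.75 - j7.039 Ω.
Step 4 — Series with input arm Z1: Z_in = Z1 + (Z3 || Z2) = 26.75 + j4548 Ω = 4548∠89.7° Ω.

Z = 26.75 + j4548 Ω = 4548∠89.7° Ω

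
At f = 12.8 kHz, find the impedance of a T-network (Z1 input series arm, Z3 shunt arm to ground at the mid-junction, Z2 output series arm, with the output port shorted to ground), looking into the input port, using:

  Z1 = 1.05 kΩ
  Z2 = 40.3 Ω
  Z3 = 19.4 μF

Step 1 — Angular frequency: ω = 2π·f = 2π·1.28e+04 = 8.042e+04 rad/s.
Step 2 — Component impedances:
  Z1: Z = R = 1050 Ω
  Z2: Z = R = 40.3 Ω
  Z3: Z = 1/(jωC) = -j/(ω·C) = 0 - j0.6409 Ω
Step 3 — With the output port shorted to ground, the output series arm Z2 runs from the junction to ground; the shunt arm Z3 also runs from the junction to ground. They appear in parallel: Z3 || Z2 = 0.01019 - j0.6408 Ω.
Step 4 — Series with input arm Z1: Z_in = Z1 + (Z3 || Z2) = 1050 - j0.6408 Ω = 1050∠-0.0° Ω.

Z = 1050 - j0.6408 Ω = 1050∠-0.0° Ω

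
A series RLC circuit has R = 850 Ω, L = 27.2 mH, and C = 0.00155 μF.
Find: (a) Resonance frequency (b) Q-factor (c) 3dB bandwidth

Step 1 — Resonance: ω₀ = 1/√(LC) = 1/√(0.0272·1.55e-09) = 1.54e+05 rad/s.
Step 2 — f₀ = ω₀/(2π) = 2.451e+04 Hz.
Step 3 — Series Q: Q = ω₀L/R = 1.54e+05·0.0272/850 = 4.928.
Step 4 — Bandwidth: Δω = ω₀/Q = 3.125e+04 rad/s; BW = Δω/(2π) = 4974 Hz.

(a) f₀ = 2.451e+04 Hz  (b) Q = 4.928  (c) BW = 4974 Hz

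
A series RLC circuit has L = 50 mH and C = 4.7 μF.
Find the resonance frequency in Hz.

Step 1 — Resonance condition Im(Z)=0 gives ω₀ = 1/√(LC).
Step 2 — ω₀ = 1/√(0.05·4.7e-06) = 2063 rad/s.
Step 3 — f₀ = ω₀/(2π) = 328.3 Hz.

f₀ = 328.3 Hz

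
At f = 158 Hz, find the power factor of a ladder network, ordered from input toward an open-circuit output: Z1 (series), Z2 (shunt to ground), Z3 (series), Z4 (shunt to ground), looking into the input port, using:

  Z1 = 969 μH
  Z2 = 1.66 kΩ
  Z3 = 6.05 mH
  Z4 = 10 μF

Step 1 — Angular frequency: ω = 2π·f = 2π·158 = 992.7 rad/s.
Step 2 — Component impedances:
  Z1: Z = jωL = j·992.7·0.000969 = 0 + j0.962 Ω
  Z2: Z = R = 1660 Ω
  Z3: Z = jωL = j·992.7·0.00605 = 0 + j6.006 Ω
  Z4: Z = 1/(jωC) = -j/(ω·C) = 0 - j100.7 Ω
Step 3 — Ladder network (open output): work backward from the far end, alternating series and parallel combinations. Z_in = 5.388 - j93.46 Ω = 93.61∠-86.7° Ω.
Step 4 — Power factor: PF = cos(φ) = Re(Z)/|Z| = 5.387759/93.61064 = 0.05755.
Step 5 — Type: Im(Z) = -93.46 ⇒ leading (phase φ = -86.7°).

PF = 0.05755 (leading, φ = -86.7°)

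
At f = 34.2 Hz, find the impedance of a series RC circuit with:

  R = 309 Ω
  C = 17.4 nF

Step 1 — Angular frequency: ω = 2π·f = 2π·34.2 = 214.9 rad/s.
Step 2 — Component impedances:
  R: Z = R = 309 Ω
  C: Z = 1/(jωC) = -j/(ω·C) = 0 - j2.675e+05 Ω
Step 3 — Series combination: Z_total = R + C = 309 - j2.675e+05 Ω = 2.675e+05∠-89.9° Ω.

Z = 309 - j2.675e+05 Ω = 2.675e+05∠-89.9° Ω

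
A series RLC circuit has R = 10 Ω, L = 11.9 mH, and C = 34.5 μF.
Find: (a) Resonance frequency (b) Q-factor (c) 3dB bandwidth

Step 1 — Resonance: ω₀ = 1/√(LC) = 1/√(0.0119·3.45e-05) = 1561 rad/s.
Step 2 — f₀ = ω₀/(2π) = 248.4 Hz.
Step 3 — Series Q: Q = ω₀L/R = 1561·0.0119/10 = 1.857.
Step 4 — Bandwidth: Δω = ω₀/Q = 840.3 rad/s; BW = Δω/(2π) = 133.7 Hz.

(a) f₀ = 248.4 Hz  (b) Q = 1.857  (c) BW = 133.7 Hz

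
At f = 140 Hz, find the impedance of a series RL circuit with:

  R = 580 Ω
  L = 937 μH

Step 1 — Angular frequency: ω = 2π·f = 2π·140 = 879.6 rad/s.
Step 2 — Component impedances:
  R: Z = R = 580 Ω
  L: Z = jωL = j·879.6·0.000937 = 0 + j0.8242 Ω
Step 3 — Series combination: Z_total = R + L = 580 + j0.8242 Ω = 580∠0.1° Ω.

Z = 580 + j0.8242 Ω = 580∠0.1° Ω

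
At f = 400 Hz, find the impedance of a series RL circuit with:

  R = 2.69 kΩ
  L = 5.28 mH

Step 1 — Angular frequency: ω = 2π·f = 2π·400 = 2513 rad/s.
Step 2 — Component impedances:
  R: Z = R = 2690 Ω
  L: Z = jωL = j·2513·0.00528 = 0 + j13.27 Ω
Step 3 — Series combination: Z_total = R + L = 2690 + j13.27 Ω = 2690∠0.3° Ω.

Z = 2690 + j13.27 Ω = 2690∠0.3° Ω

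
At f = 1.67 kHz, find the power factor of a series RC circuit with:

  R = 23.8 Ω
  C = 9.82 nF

Step 1 — Angular frequency: ω = 2π·f = 2π·1670 = 1.049e+04 rad/s.
Step 2 — Component impedances:
  R: Z = R = 23.8 Ω
  C: Z = 1/(jωC) = -j/(ω·C) = 0 - j9705 Ω
Step 3 — Series combination: Z_total = R + C = 23.8 - j9705 Ω = 9705∠-89.9° Ω.
Step 4 — Power factor: PF = cos(φ) = Re(Z)/|Z| = 23.8/9705 = 0.002452.
Step 5 — Type: Im(Z) = -9705 ⇒ leading (phase φ = -89.9°).

PF = 0.002452 (leading, φ = -89.9°)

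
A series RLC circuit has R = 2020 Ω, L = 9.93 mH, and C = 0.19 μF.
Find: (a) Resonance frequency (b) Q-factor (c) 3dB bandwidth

Step 1 — Resonance: ω₀ = 1/√(LC) = 1/√(0.00993·1.9e-07) = 2.302e+04 rad/s.
Step 2 — f₀ = ω₀/(2π) = 3664 Hz.
Step 3 — Series Q: Q = ω₀L/R = 2.302e+04·0.00993/2020 = 0.1132.
Step 4 — Bandwidth: Δω = ω₀/Q = 2.034e+05 rad/s; BW = Δω/(2π) = 3.238e+04 Hz.

(a) f₀ = 3664 Hz  (b) Q = 0.1132  (c) BW = 3.238e+04 Hz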